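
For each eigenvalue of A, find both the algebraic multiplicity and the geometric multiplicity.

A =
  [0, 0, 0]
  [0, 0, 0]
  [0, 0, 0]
λ = 0: alg = 3, geom = 3

Step 1 — factor the characteristic polynomial to read off the algebraic multiplicities:
  χ_A(x) = x^3

Step 2 — compute geometric multiplicities via the rank-nullity identity g(λ) = n − rank(A − λI):
  rank(A − (0)·I) = 0, so dim ker(A − (0)·I) = n − 0 = 3

Summary:
  λ = 0: algebraic multiplicity = 3, geometric multiplicity = 3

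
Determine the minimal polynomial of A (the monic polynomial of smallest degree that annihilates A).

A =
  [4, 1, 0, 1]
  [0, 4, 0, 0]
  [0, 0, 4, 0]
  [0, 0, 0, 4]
x^2 - 8*x + 16

The characteristic polynomial is χ_A(x) = (x - 4)^4, so the eigenvalues are known. The minimal polynomial is
  m_A(x) = Π_λ (x − λ)^{k_λ}
where k_λ is the size of the *largest* Jordan block for λ (equivalently, the smallest k with (A − λI)^k v = 0 for every generalised eigenvector v of λ).

  λ = 4: largest Jordan block has size 2, contributing (x − 4)^2

So m_A(x) = (x - 4)^2 = x^2 - 8*x + 16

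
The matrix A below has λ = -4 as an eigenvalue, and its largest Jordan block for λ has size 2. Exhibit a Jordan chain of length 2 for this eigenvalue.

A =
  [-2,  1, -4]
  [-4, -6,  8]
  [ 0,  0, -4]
A Jordan chain for λ = -4 of length 2:
v_1 = (2, -4, 0)ᵀ
v_2 = (1, 0, 0)ᵀ

Let N = A − (-4)·I. We want v_2 with N^2 v_2 = 0 but N^1 v_2 ≠ 0; then v_{j-1} := N · v_j for j = 2, …, 2.

Pick v_2 = (1, 0, 0)ᵀ.
Then v_1 = N · v_2 = (2, -4, 0)ᵀ.

Sanity check: (A − (-4)·I) v_1 = (0, 0, 0)ᵀ = 0. ✓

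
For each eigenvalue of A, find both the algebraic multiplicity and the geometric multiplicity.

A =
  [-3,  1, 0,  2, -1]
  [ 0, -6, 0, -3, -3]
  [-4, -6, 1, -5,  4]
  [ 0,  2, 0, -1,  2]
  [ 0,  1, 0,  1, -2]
λ = -3: alg = 4, geom = 2; λ = 1: alg = 1, geom = 1

Step 1 — factor the characteristic polynomial to read off the algebraic multiplicities:
  χ_A(x) = (x - 1)*(x + 3)^4

Step 2 — compute geometric multiplicities via the rank-nullity identity g(λ) = n − rank(A − λI):
  rank(A − (-3)·I) = 3, so dim ker(A − (-3)·I) = n − 3 = 2
  rank(A − (1)·I) = 4, so dim ker(A − (1)·I) = n − 4 = 1

Summary:
  λ = -3: algebraic multiplicity = 4, geometric multiplicity = 2
  λ = 1: algebraic multiplicity = 1, geometric multiplicity = 1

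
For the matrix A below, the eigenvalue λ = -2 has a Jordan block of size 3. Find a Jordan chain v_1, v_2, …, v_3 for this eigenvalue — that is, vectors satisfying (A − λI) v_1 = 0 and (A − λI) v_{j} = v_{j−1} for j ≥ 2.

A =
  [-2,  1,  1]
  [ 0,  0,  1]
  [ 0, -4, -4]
A Jordan chain for λ = -2 of length 3:
v_1 = (-2, 0, 0)ᵀ
v_2 = (1, 2, -4)ᵀ
v_3 = (0, 1, 0)ᵀ

Let N = A − (-2)·I. We want v_3 with N^3 v_3 = 0 but N^2 v_3 ≠ 0; then v_{j-1} := N · v_j for j = 3, …, 2.

Pick v_3 = (0, 1, 0)ᵀ.
Then v_2 = N · v_3 = (1, 2, -4)ᵀ.
Then v_1 = N · v_2 = (-2, 0, 0)ᵀ.

Sanity check: (A − (-2)·I) v_1 = (0, 0, 0)ᵀ = 0. ✓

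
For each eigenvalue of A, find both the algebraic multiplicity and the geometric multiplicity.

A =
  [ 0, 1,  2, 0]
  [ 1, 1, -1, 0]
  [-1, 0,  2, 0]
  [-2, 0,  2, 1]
λ = 1: alg = 4, geom = 2

Step 1 — factor the characteristic polynomial to read off the algebraic multiplicities:
  χ_A(x) = (x - 1)^4

Step 2 — compute geometric multiplicities via the rank-nullity identity g(λ) = n − rank(A − λI):
  rank(A − (1)·I) = 2, so dim ker(A − (1)·I) = n − 2 = 2

Summary:
  λ = 1: algebraic multiplicity = 4, geometric multiplicity = 2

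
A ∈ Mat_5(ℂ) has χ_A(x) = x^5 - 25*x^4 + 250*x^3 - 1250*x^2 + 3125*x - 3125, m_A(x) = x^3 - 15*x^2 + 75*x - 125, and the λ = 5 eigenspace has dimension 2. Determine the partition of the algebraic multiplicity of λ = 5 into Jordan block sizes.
Block sizes for λ = 5: [3, 2]

Step 1 — from the characteristic polynomial, algebraic multiplicity of λ = 5 is 5. From dim ker(A − (5)·I) = 2, there are exactly 2 Jordan blocks for λ = 5.
Step 2 — from the minimal polynomial, the factor (x − 5)^3 tells us the largest block for λ = 5 has size 3.
Step 3 — with total size 5, 2 blocks, and largest block 3, the block sizes (in nonincreasing order) are [3, 2].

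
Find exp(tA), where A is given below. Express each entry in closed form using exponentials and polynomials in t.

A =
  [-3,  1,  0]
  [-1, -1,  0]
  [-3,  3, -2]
e^{tA} =
  [-t*exp(-2*t) + exp(-2*t), t*exp(-2*t), 0]
  [-t*exp(-2*t), t*exp(-2*t) + exp(-2*t), 0]
  [-3*t*exp(-2*t), 3*t*exp(-2*t), exp(-2*t)]

Strategy: write A = P · J · P⁻¹ where J is a Jordan canonical form, so e^{tA} = P · e^{tJ} · P⁻¹, and e^{tJ} can be computed block-by-block.

A has Jordan form
J =
  [-2,  1,  0]
  [ 0, -2,  0]
  [ 0,  0, -2]
(up to reordering of blocks).

Per-block formulas:
  For a 1×1 block at λ = -2: exp(t · [-2]) = [e^(-2t)].
  For a 2×2 Jordan block J_2(-2): exp(t · J_2(-2)) = e^(-2t)·(I + t·N), where N is the 2×2 nilpotent shift.

After assembling e^{tJ} and conjugating by P, we get:

e^{tA} =
  [-t*exp(-2*t) + exp(-2*t), t*exp(-2*t), 0]
  [-t*exp(-2*t), t*exp(-2*t) + exp(-2*t), 0]
  [-3*t*exp(-2*t), 3*t*exp(-2*t), exp(-2*t)]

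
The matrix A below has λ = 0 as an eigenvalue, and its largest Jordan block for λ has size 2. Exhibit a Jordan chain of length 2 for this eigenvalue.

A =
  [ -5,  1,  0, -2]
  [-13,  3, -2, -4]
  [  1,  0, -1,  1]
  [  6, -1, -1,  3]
A Jordan chain for λ = 0 of length 2:
v_1 = (-5, -13, 1, 6)ᵀ
v_2 = (1, 0, 0, 0)ᵀ

Let N = A − (0)·I. We want v_2 with N^2 v_2 = 0 but N^1 v_2 ≠ 0; then v_{j-1} := N · v_j for j = 2, …, 2.

Pick v_2 = (1, 0, 0, 0)ᵀ.
Then v_1 = N · v_2 = (-5, -13, 1, 6)ᵀ.

Sanity check: (A − (0)·I) v_1 = (0, 0, 0, 0)ᵀ = 0. ✓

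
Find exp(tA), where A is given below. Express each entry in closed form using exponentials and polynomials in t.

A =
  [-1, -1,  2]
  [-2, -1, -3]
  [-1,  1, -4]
e^{tA} =
  [t^2*exp(-2*t)/2 + t*exp(-2*t) + exp(-2*t), -t*exp(-2*t), t^2*exp(-2*t)/2 + 2*t*exp(-2*t)]
  [-t^2*exp(-2*t)/2 - 2*t*exp(-2*t), t*exp(-2*t) + exp(-2*t), -t^2*exp(-2*t)/2 - 3*t*exp(-2*t)]
  [-t^2*exp(-2*t)/2 - t*exp(-2*t), t*exp(-2*t), -t^2*exp(-2*t)/2 - 2*t*exp(-2*t) + exp(-2*t)]

Strategy: write A = P · J · P⁻¹ where J is a Jordan canonical form, so e^{tA} = P · e^{tJ} · P⁻¹, and e^{tJ} can be computed block-by-block.

A has Jordan form
J =
  [-2,  1,  0]
  [ 0, -2,  1]
  [ 0,  0, -2]
(up to reordering of blocks).

Per-block formulas:
  For a 3×3 Jordan block J_3(-2): exp(t · J_3(-2)) = e^(-2t)·(I + t·N + (t^2/2)·N^2), where N is the 3×3 nilpotent shift.

After assembling e^{tJ} and conjugating by P, we get:

e^{tA} =
  [t^2*exp(-2*t)/2 + t*exp(-2*t) + exp(-2*t), -t*exp(-2*t), t^2*exp(-2*t)/2 + 2*t*exp(-2*t)]
  [-t^2*exp(-2*t)/2 - 2*t*exp(-2*t), t*exp(-2*t) + exp(-2*t), -t^2*exp(-2*t)/2 - 3*t*exp(-2*t)]
  [-t^2*exp(-2*t)/2 - t*exp(-2*t), t*exp(-2*t), -t^2*exp(-2*t)/2 - 2*t*exp(-2*t) + exp(-2*t)]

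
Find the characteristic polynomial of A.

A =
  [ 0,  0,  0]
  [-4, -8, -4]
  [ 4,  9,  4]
x^3 + 4*x^2 + 4*x

Expanding det(x·I − A) (e.g. by cofactor expansion or by noting that A is similar to its Jordan form J, which has the same characteristic polynomial as A) gives
  χ_A(x) = x^3 + 4*x^2 + 4*x
which factors as x*(x + 2)^2. The eigenvalues (with algebraic multiplicities) are λ = -2 with multiplicity 2, λ = 0 with multiplicity 1.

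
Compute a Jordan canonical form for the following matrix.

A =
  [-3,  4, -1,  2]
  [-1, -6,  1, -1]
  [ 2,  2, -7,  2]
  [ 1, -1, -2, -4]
J_2(-5) ⊕ J_2(-5)

The characteristic polynomial is
  det(x·I − A) = x^4 + 20*x^3 + 150*x^2 + 500*x + 625 = (x + 5)^4

Eigenvalues and multiplicities (the geometric multiplicity of λ is n − rank(A − λI), which equals the number of Jordan blocks for λ):
  λ = -5: algebraic multiplicity = 4, geometric multiplicity = 2

Determining the block sizes for each eigenvalue:
  λ = -5: with am = 4 and gm = 2, the partition is not yet determined (e.g. several partitions of 4 into 2 parts exist). Let N = A − (-5)·I. Computing rank(N^1) = 2, rank(N^2) = 0; the number of blocks of size ≥ j is rank(N^{j−1}) − rank(N^j), giving [2, 2]. So we have 2 block(s) of size 2 → block sizes [2, 2]

Assembling the blocks gives a Jordan form
J =
  [-5,  1,  0,  0]
  [ 0, -5,  0,  0]
  [ 0,  0, -5,  1]
  [ 0,  0,  0, -5]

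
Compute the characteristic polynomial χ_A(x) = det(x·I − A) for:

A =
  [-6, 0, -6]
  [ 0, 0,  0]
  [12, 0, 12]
x^3 - 6*x^2

Expanding det(x·I − A) (e.g. by cofactor expansion or by noting that A is similar to its Jordan form J, which has the same characteristic polynomial as A) gives
  χ_A(x) = x^3 - 6*x^2
which factors as x^2*(x - 6). The eigenvalues (with algebraic multiplicities) are λ = 0 with multiplicity 2, λ = 6 with multiplicity 1.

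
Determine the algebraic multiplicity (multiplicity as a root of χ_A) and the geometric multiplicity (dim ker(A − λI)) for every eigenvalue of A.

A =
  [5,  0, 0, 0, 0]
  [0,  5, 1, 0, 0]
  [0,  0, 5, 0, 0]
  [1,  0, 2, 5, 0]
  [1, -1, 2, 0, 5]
λ = 5: alg = 5, geom = 2

Step 1 — factor the characteristic polynomial to read off the algebraic multiplicities:
  χ_A(x) = (x - 5)^5

Step 2 — compute geometric multiplicities via the rank-nullity identity g(λ) = n − rank(A − λI):
  rank(A − (5)·I) = 3, so dim ker(A − (5)·I) = n − 3 = 2

Summary:
  λ = 5: algebraic multiplicity = 5, geometric multiplicity = 2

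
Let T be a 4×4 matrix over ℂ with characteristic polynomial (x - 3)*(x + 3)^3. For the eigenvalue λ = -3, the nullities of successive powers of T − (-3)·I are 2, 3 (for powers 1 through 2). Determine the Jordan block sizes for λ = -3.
Block sizes for λ = -3: [2, 1]

From the dimensions of kernels of powers, the number of Jordan blocks of size at least j is d_j − d_{j−1} where d_j = dim ker(N^j) (with d_0 = 0). Computing the differences gives [2, 1].
The number of blocks of size exactly k is (#blocks of size ≥ k) − (#blocks of size ≥ k + 1), so the partition is: 1 block(s) of size 1, 1 block(s) of size 2.
In nonincreasing order the block sizes are [2, 1].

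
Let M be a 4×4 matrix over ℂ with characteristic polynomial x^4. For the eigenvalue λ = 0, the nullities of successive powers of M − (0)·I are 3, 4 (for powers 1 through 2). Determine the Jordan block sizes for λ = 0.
Block sizes for λ = 0: [2, 1, 1]

From the dimensions of kernels of powers, the number of Jordan blocks of size at least j is d_j − d_{j−1} where d_j = dim ker(N^j) (with d_0 = 0). Computing the differences gives [3, 1].
The number of blocks of size exactly k is (#blocks of size ≥ k) − (#blocks of size ≥ k + 1), so the partition is: 2 block(s) of size 1, 1 block(s) of size 2.
In nonincreasing order the block sizes are [2, 1, 1].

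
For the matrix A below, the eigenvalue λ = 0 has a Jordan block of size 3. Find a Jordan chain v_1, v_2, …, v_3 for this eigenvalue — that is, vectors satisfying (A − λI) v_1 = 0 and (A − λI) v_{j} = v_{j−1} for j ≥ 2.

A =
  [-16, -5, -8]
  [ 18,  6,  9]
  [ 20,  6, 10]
A Jordan chain for λ = 0 of length 3:
v_1 = (6, 0, -12)ᵀ
v_2 = (-16, 18, 20)ᵀ
v_3 = (1, 0, 0)ᵀ

Let N = A − (0)·I. We want v_3 with N^3 v_3 = 0 but N^2 v_3 ≠ 0; then v_{j-1} := N · v_j for j = 3, …, 2.

Pick v_3 = (1, 0, 0)ᵀ.
Then v_2 = N · v_3 = (-16, 18, 20)ᵀ.
Then v_1 = N · v_2 = (6, 0, -12)ᵀ.

Sanity check: (A − (0)·I) v_1 = (0, 0, 0)ᵀ = 0. ✓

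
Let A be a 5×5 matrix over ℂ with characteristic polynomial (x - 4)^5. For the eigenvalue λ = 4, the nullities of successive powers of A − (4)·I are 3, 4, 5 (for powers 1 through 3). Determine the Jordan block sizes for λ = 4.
Block sizes for λ = 4: [3, 1, 1]

From the dimensions of kernels of powers, the number of Jordan blocks of size at least j is d_j − d_{j−1} where d_j = dim ker(N^j) (with d_0 = 0). Computing the differences gives [3, 1, 1].
The number of blocks of size exactly k is (#blocks of size ≥ k) − (#blocks of size ≥ k + 1), so the partition is: 2 block(s) of size 1, 1 block(s) of size 3.
In nonincreasing order the block sizes are [3, 1, 1].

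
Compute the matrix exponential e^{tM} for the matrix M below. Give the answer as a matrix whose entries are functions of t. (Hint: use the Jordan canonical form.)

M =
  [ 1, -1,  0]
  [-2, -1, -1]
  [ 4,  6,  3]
e^{tM} =
  [t^2*exp(t) + exp(t), t^2*exp(t) - t*exp(t), t^2*exp(t)/2]
  [-2*t*exp(t), -2*t*exp(t) + exp(t), -t*exp(t)]
  [-2*t^2*exp(t) + 4*t*exp(t), -2*t^2*exp(t) + 6*t*exp(t), -t^2*exp(t) + 2*t*exp(t) + exp(t)]

Strategy: write M = P · J · P⁻¹ where J is a Jordan canonical form, so e^{tM} = P · e^{tJ} · P⁻¹, and e^{tJ} can be computed block-by-block.

M has Jordan form
J =
  [1, 1, 0]
  [0, 1, 1]
  [0, 0, 1]
(up to reordering of blocks).

Per-block formulas:
  For a 3×3 Jordan block J_3(1): exp(t · J_3(1)) = e^(1t)·(I + t·N + (t^2/2)·N^2), where N is the 3×3 nilpotent shift.

After assembling e^{tJ} and conjugating by P, we get:

e^{tM} =
  [t^2*exp(t) + exp(t), t^2*exp(t) - t*exp(t), t^2*exp(t)/2]
  [-2*t*exp(t), -2*t*exp(t) + exp(t), -t*exp(t)]
  [-2*t^2*exp(t) + 4*t*exp(t), -2*t^2*exp(t) + 6*t*exp(t), -t^2*exp(t) + 2*t*exp(t) + exp(t)]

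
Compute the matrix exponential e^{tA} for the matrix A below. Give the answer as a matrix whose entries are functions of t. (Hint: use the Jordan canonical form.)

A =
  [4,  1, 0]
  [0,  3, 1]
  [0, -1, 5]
e^{tA} =
  [exp(4*t), -t^2*exp(4*t)/2 + t*exp(4*t), t^2*exp(4*t)/2]
  [0, -t*exp(4*t) + exp(4*t), t*exp(4*t)]
  [0, -t*exp(4*t), t*exp(4*t) + exp(4*t)]

Strategy: write A = P · J · P⁻¹ where J is a Jordan canonical form, so e^{tA} = P · e^{tJ} · P⁻¹, and e^{tJ} can be computed block-by-block.

A has Jordan form
J =
  [4, 1, 0]
  [0, 4, 1]
  [0, 0, 4]
(up to reordering of blocks).

Per-block formulas:
  For a 3×3 Jordan block J_3(4): exp(t · J_3(4)) = e^(4t)·(I + t·N + (t^2/2)·N^2), where N is the 3×3 nilpotent shift.

After assembling e^{tJ} and conjugating by P, we get:

e^{tA} =
  [exp(4*t), -t^2*exp(4*t)/2 + t*exp(4*t), t^2*exp(4*t)/2]
  [0, -t*exp(4*t) + exp(4*t), t*exp(4*t)]
  [0, -t*exp(4*t), t*exp(4*t) + exp(4*t)]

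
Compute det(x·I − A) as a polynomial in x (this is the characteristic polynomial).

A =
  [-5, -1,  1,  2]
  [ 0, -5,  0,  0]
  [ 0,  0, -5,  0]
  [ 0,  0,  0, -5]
x^4 + 20*x^3 + 150*x^2 + 500*x + 625

Expanding det(x·I − A) (e.g. by cofactor expansion or by noting that A is similar to its Jordan form J, which has the same characteristic polynomial as A) gives
  χ_A(x) = x^4 + 20*x^3 + 150*x^2 + 500*x + 625
which factors as (x + 5)^4. The eigenvalues (with algebraic multiplicities) are λ = -5 with multiplicity 4.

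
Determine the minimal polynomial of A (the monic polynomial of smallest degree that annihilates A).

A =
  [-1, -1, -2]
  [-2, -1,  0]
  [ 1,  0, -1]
x^3 + 3*x^2 + 3*x + 1

The characteristic polynomial is χ_A(x) = (x + 1)^3, so the eigenvalues are known. The minimal polynomial is
  m_A(x) = Π_λ (x − λ)^{k_λ}
where k_λ is the size of the *largest* Jordan block for λ (equivalently, the smallest k with (A − λI)^k v = 0 for every generalised eigenvector v of λ).

  λ = -1: largest Jordan block has size 3, contributing (x + 1)^3

So m_A(x) = (x + 1)^3 = x^3 + 3*x^2 + 3*x + 1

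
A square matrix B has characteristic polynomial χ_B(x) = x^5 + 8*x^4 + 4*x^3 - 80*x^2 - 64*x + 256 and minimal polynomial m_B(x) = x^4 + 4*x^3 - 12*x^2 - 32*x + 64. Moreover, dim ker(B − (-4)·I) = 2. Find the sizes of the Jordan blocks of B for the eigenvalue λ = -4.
Block sizes for λ = -4: [2, 1]

Step 1 — from the characteristic polynomial, algebraic multiplicity of λ = -4 is 3. From dim ker(B − (-4)·I) = 2, there are exactly 2 Jordan blocks for λ = -4.
Step 2 — from the minimal polynomial, the factor (x + 4)^2 tells us the largest block for λ = -4 has size 2.
Step 3 — with total size 3, 2 blocks, and largest block 2, the block sizes (in nonincreasing order) are [2, 1].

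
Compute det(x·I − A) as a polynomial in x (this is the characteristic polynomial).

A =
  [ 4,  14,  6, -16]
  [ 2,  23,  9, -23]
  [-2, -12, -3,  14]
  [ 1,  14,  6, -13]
x^4 - 11*x^3 + 45*x^2 - 81*x + 54

Expanding det(x·I − A) (e.g. by cofactor expansion or by noting that A is similar to its Jordan form J, which has the same characteristic polynomial as A) gives
  χ_A(x) = x^4 - 11*x^3 + 45*x^2 - 81*x + 54
which factors as (x - 3)^3*(x - 2). The eigenvalues (with algebraic multiplicities) are λ = 2 with multiplicity 1, λ = 3 with multiplicity 3.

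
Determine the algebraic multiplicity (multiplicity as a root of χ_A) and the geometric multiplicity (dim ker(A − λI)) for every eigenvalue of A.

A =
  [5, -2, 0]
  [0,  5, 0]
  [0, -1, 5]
λ = 5: alg = 3, geom = 2

Step 1 — factor the characteristic polynomial to read off the algebraic multiplicities:
  χ_A(x) = (x - 5)^3

Step 2 — compute geometric multiplicities via the rank-nullity identity g(λ) = n − rank(A − λI):
  rank(A − (5)·I) = 1, so dim ker(A − (5)·I) = n − 1 = 2

Summary:
  λ = 5: algebraic multiplicity = 3, geometric multiplicity = 2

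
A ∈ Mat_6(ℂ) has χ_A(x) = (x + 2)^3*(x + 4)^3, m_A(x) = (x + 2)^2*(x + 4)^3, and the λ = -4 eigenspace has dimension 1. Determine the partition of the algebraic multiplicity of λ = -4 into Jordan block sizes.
Block sizes for λ = -4: [3]

Step 1 — from the characteristic polynomial, algebraic multiplicity of λ = -4 is 3. From dim ker(A − (-4)·I) = 1, there are exactly 1 Jordan blocks for λ = -4.
Step 2 — from the minimal polynomial, the factor (x + 4)^3 tells us the largest block for λ = -4 has size 3.
Step 3 — with total size 3, 1 blocks, and largest block 3, the block sizes (in nonincreasing order) are [3].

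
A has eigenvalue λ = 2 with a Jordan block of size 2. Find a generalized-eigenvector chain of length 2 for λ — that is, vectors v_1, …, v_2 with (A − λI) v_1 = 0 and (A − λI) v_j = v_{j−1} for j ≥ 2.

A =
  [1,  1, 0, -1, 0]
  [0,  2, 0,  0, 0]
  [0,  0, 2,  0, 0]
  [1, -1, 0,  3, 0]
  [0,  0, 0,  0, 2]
A Jordan chain for λ = 2 of length 2:
v_1 = (-1, 0, 0, 1, 0)ᵀ
v_2 = (1, 0, 0, 0, 0)ᵀ

Let N = A − (2)·I. We want v_2 with N^2 v_2 = 0 but N^1 v_2 ≠ 0; then v_{j-1} := N · v_j for j = 2, …, 2.

Pick v_2 = (1, 0, 0, 0, 0)ᵀ.
Then v_1 = N · v_2 = (-1, 0, 0, 1, 0)ᵀ.

Sanity check: (A − (2)·I) v_1 = (0, 0, 0, 0, 0)ᵀ = 0. ✓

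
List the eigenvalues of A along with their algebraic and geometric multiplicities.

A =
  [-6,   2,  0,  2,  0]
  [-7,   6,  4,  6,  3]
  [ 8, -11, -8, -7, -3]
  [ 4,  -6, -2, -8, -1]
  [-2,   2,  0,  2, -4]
λ = -4: alg = 5, geom = 2

Step 1 — factor the characteristic polynomial to read off the algebraic multiplicities:
  χ_A(x) = (x + 4)^5

Step 2 — compute geometric multiplicities via the rank-nullity identity g(λ) = n − rank(A − λI):
  rank(A − (-4)·I) = 3, so dim ker(A − (-4)·I) = n − 3 = 2

Summary:
  λ = -4: algebraic multiplicity = 5, geometric multiplicity = 2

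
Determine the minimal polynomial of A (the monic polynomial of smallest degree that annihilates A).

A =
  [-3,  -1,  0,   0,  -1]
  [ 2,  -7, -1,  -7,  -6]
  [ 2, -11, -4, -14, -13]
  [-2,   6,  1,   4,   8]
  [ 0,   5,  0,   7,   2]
x^4 + 5*x^3 - 9*x^2 - 81*x - 108

The characteristic polynomial is χ_A(x) = (x - 4)*(x + 3)^4, so the eigenvalues are known. The minimal polynomial is
  m_A(x) = Π_λ (x − λ)^{k_λ}
where k_λ is the size of the *largest* Jordan block for λ (equivalently, the smallest k with (A − λI)^k v = 0 for every generalised eigenvector v of λ).

  λ = -3: largest Jordan block has size 3, contributing (x + 3)^3
  λ = 4: largest Jordan block has size 1, contributing (x − 4)

So m_A(x) = (x - 4)*(x + 3)^3 = x^4 + 5*x^3 - 9*x^2 - 81*x - 108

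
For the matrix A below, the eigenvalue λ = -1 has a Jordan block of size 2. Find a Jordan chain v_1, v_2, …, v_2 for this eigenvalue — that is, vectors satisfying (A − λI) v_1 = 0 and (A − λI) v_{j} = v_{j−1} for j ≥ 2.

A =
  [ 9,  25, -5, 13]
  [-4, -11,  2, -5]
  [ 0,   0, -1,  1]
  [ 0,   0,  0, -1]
A Jordan chain for λ = -1 of length 2:
v_1 = (10, -4, 0, 0)ᵀ
v_2 = (1, 0, 0, 0)ᵀ

Let N = A − (-1)·I. We want v_2 with N^2 v_2 = 0 but N^1 v_2 ≠ 0; then v_{j-1} := N · v_j for j = 2, …, 2.

Pick v_2 = (1, 0, 0, 0)ᵀ.
Then v_1 = N · v_2 = (10, -4, 0, 0)ᵀ.

Sanity check: (A − (-1)·I) v_1 = (0, 0, 0, 0)ᵀ = 0. ✓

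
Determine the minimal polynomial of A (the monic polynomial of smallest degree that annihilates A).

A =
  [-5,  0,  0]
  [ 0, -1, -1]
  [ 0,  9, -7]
x^3 + 13*x^2 + 56*x + 80

The characteristic polynomial is χ_A(x) = (x + 4)^2*(x + 5), so the eigenvalues are known. The minimal polynomial is
  m_A(x) = Π_λ (x − λ)^{k_λ}
where k_λ is the size of the *largest* Jordan block for λ (equivalently, the smallest k with (A − λI)^k v = 0 for every generalised eigenvector v of λ).

  λ = -5: largest Jordan block has size 1, contributing (x + 5)
  λ = -4: largest Jordan block has size 2, contributing (x + 4)^2

So m_A(x) = (x + 4)^2*(x + 5) = x^3 + 13*x^2 + 56*x + 80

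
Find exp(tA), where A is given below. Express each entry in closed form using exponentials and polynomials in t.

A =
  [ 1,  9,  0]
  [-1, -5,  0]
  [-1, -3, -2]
e^{tA} =
  [3*t*exp(-2*t) + exp(-2*t), 9*t*exp(-2*t), 0]
  [-t*exp(-2*t), -3*t*exp(-2*t) + exp(-2*t), 0]
  [-t*exp(-2*t), -3*t*exp(-2*t), exp(-2*t)]

Strategy: write A = P · J · P⁻¹ where J is a Jordan canonical form, so e^{tA} = P · e^{tJ} · P⁻¹, and e^{tJ} can be computed block-by-block.

A has Jordan form
J =
  [-2,  1,  0]
  [ 0, -2,  0]
  [ 0,  0, -2]
(up to reordering of blocks).

Per-block formulas:
  For a 2×2 Jordan block J_2(-2): exp(t · J_2(-2)) = e^(-2t)·(I + t·N), where N is the 2×2 nilpotent shift.
  For a 1×1 block at λ = -2: exp(t · [-2]) = [e^(-2t)].

After assembling e^{tJ} and conjugating by P, we get:

e^{tA} =
  [3*t*exp(-2*t) + exp(-2*t), 9*t*exp(-2*t), 0]
  [-t*exp(-2*t), -3*t*exp(-2*t) + exp(-2*t), 0]
  [-t*exp(-2*t), -3*t*exp(-2*t), exp(-2*t)]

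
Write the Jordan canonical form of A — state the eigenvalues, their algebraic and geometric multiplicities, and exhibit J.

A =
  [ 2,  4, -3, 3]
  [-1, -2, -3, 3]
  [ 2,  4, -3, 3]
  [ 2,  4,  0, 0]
J_1(-3) ⊕ J_2(0) ⊕ J_1(0)

The characteristic polynomial is
  det(x·I − A) = x^4 + 3*x^3 = x^3*(x + 3)

Eigenvalues and multiplicities (the geometric multiplicity of λ is n − rank(A − λI), which equals the number of Jordan blocks for λ):
  λ = -3: algebraic multiplicity = 1, geometric multiplicity = 1
  λ = 0: algebraic multiplicity = 3, geometric multiplicity = 2

Determining the block sizes for each eigenvalue:
  λ = -3: one block (gm = 1), so the single block has size am = 1 → block sizes [1]
  λ = 0: 2 blocks summing to 3 forces exactly one block of size 2 and the rest size 1 → block sizes [2, 1]

Assembling the blocks gives a Jordan form
J =
  [-3, 0, 0, 0]
  [ 0, 0, 1, 0]
  [ 0, 0, 0, 0]
  [ 0, 0, 0, 0]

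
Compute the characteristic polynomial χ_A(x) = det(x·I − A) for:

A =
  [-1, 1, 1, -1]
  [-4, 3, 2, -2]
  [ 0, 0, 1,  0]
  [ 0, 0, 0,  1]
x^4 - 4*x^3 + 6*x^2 - 4*x + 1

Expanding det(x·I − A) (e.g. by cofactor expansion or by noting that A is similar to its Jordan form J, which has the same characteristic polynomial as A) gives
  χ_A(x) = x^4 - 4*x^3 + 6*x^2 - 4*x + 1
which factors as (x - 1)^4. The eigenvalues (with algebraic multiplicities) are λ = 1 with multiplicity 4.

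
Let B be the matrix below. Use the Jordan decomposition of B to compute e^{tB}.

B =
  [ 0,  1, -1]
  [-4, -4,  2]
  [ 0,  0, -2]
e^{tB} =
  [2*t*exp(-2*t) + exp(-2*t), t*exp(-2*t), -t*exp(-2*t)]
  [-4*t*exp(-2*t), -2*t*exp(-2*t) + exp(-2*t), 2*t*exp(-2*t)]
  [0, 0, exp(-2*t)]

Strategy: write B = P · J · P⁻¹ where J is a Jordan canonical form, so e^{tB} = P · e^{tJ} · P⁻¹, and e^{tJ} can be computed block-by-block.

B has Jordan form
J =
  [-2,  1,  0]
  [ 0, -2,  0]
  [ 0,  0, -2]
(up to reordering of blocks).

Per-block formulas:
  For a 2×2 Jordan block J_2(-2): exp(t · J_2(-2)) = e^(-2t)·(I + t·N), where N is the 2×2 nilpotent shift.
  For a 1×1 block at λ = -2: exp(t · [-2]) = [e^(-2t)].

After assembling e^{tJ} and conjugating by P, we get:

e^{tB} =
  [2*t*exp(-2*t) + exp(-2*t), t*exp(-2*t), -t*exp(-2*t)]
  [-4*t*exp(-2*t), -2*t*exp(-2*t) + exp(-2*t), 2*t*exp(-2*t)]
  [0, 0, exp(-2*t)]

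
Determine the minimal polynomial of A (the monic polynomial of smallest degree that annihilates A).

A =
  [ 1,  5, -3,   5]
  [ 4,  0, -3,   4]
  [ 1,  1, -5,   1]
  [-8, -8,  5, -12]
x^3 + 12*x^2 + 48*x + 64

The characteristic polynomial is χ_A(x) = (x + 4)^4, so the eigenvalues are known. The minimal polynomial is
  m_A(x) = Π_λ (x − λ)^{k_λ}
where k_λ is the size of the *largest* Jordan block for λ (equivalently, the smallest k with (A − λI)^k v = 0 for every generalised eigenvector v of λ).

  λ = -4: largest Jordan block has size 3, contributing (x + 4)^3

So m_A(x) = (x + 4)^3 = x^3 + 12*x^2 + 48*x + 64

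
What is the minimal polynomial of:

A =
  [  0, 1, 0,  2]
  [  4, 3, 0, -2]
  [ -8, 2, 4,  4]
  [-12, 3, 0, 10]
x^2 - 9*x + 20

The characteristic polynomial is χ_A(x) = (x - 5)*(x - 4)^3, so the eigenvalues are known. The minimal polynomial is
  m_A(x) = Π_λ (x − λ)^{k_λ}
where k_λ is the size of the *largest* Jordan block for λ (equivalently, the smallest k with (A − λI)^k v = 0 for every generalised eigenvector v of λ).

  λ = 4: largest Jordan block has size 1, contributing (x − 4)
  λ = 5: largest Jordan block has size 1, contributing (x − 5)

So m_A(x) = (x - 5)*(x - 4) = x^2 - 9*x + 20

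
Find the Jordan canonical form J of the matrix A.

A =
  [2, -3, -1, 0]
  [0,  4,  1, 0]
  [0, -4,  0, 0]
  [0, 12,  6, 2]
J_3(2) ⊕ J_1(2)

The characteristic polynomial is
  det(x·I − A) = x^4 - 8*x^3 + 24*x^2 - 32*x + 16 = (x - 2)^4

Eigenvalues and multiplicities (the geometric multiplicity of λ is n − rank(A − λI), which equals the number of Jordan blocks for λ):
  λ = 2: algebraic multiplicity = 4, geometric multiplicity = 2

Determining the block sizes for each eigenvalue:
  λ = 2: with am = 4 and gm = 2, the partition is not yet determined (e.g. several partitions of 4 into 2 parts exist). Let N = A − (2)·I. Computing rank(N^1) = 2, rank(N^2) = 1, rank(N^3) = 0; the number of blocks of size ≥ j is rank(N^{j−1}) − rank(N^j), giving [2, 1, 1]. So we have 1 block(s) of size 3, 1 block(s) of size 1 → block sizes [3, 1]

Assembling the blocks gives a Jordan form
J =
  [2, 1, 0, 0]
  [0, 2, 1, 0]
  [0, 0, 2, 0]
  [0, 0, 0, 2]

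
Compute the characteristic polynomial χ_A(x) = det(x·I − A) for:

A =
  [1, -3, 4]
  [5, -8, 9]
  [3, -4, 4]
x^3 + 3*x^2 + 3*x + 1

Expanding det(x·I − A) (e.g. by cofactor expansion or by noting that A is similar to its Jordan form J, which has the same characteristic polynomial as A) gives
  χ_A(x) = x^3 + 3*x^2 + 3*x + 1
which factors as (x + 1)^3. The eigenvalues (with algebraic multiplicities) are λ = -1 with multiplicity 3.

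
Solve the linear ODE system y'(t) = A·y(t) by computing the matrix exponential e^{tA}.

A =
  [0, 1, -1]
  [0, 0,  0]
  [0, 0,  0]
e^{tA} =
  [1, t, -t]
  [0, 1, 0]
  [0, 0, 1]

Strategy: write A = P · J · P⁻¹ where J is a Jordan canonical form, so e^{tA} = P · e^{tJ} · P⁻¹, and e^{tJ} can be computed block-by-block.

A has Jordan form
J =
  [0, 1, 0]
  [0, 0, 0]
  [0, 0, 0]
(up to reordering of blocks).

Per-block formulas:
  For a 1×1 block at λ = 0: exp(t · [0]) = [e^(0t)].
  For a 2×2 Jordan block J_2(0): exp(t · J_2(0)) = e^(0t)·(I + t·N), where N is the 2×2 nilpotent shift.

After assembling e^{tJ} and conjugating by P, we get:

e^{tA} =
  [1, t, -t]
  [0, 1, 0]
  [0, 0, 1]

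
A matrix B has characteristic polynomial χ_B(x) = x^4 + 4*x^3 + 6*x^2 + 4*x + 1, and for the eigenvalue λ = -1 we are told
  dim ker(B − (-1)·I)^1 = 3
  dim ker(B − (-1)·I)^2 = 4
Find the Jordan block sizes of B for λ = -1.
Block sizes for λ = -1: [2, 1, 1]

From the dimensions of kernels of powers, the number of Jordan blocks of size at least j is d_j − d_{j−1} where d_j = dim ker(N^j) (with d_0 = 0). Computing the differences gives [3, 1].
The number of blocks of size exactly k is (#blocks of size ≥ k) − (#blocks of size ≥ k + 1), so the partition is: 2 block(s) of size 1, 1 block(s) of size 2.
In nonincreasing order the block sizes are [2, 1, 1].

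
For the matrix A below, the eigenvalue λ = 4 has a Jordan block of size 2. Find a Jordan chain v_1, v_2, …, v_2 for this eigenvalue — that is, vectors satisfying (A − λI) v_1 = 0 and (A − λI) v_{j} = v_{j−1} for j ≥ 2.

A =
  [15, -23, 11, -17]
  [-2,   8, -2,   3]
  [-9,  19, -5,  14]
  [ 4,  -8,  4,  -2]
A Jordan chain for λ = 4 of length 2:
v_1 = (11, -2, -9, 4)ᵀ
v_2 = (1, 0, 0, 0)ᵀ

Let N = A − (4)·I. We want v_2 with N^2 v_2 = 0 but N^1 v_2 ≠ 0; then v_{j-1} := N · v_j for j = 2, …, 2.

Pick v_2 = (1, 0, 0, 0)ᵀ.
Then v_1 = N · v_2 = (11, -2, -9, 4)ᵀ.

Sanity check: (A − (4)·I) v_1 = (0, 0, 0, 0)ᵀ = 0. ✓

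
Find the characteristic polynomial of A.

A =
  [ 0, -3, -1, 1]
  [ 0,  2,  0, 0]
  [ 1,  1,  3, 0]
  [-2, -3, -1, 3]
x^4 - 8*x^3 + 24*x^2 - 32*x + 16

Expanding det(x·I − A) (e.g. by cofactor expansion or by noting that A is similar to its Jordan form J, which has the same characteristic polynomial as A) gives
  χ_A(x) = x^4 - 8*x^3 + 24*x^2 - 32*x + 16
which factors as (x - 2)^4. The eigenvalues (with algebraic multiplicities) are λ = 2 with multiplicity 4.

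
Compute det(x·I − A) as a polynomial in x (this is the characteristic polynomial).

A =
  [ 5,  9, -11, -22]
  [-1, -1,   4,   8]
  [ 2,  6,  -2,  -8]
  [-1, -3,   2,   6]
x^4 - 8*x^3 + 24*x^2 - 32*x + 16

Expanding det(x·I − A) (e.g. by cofactor expansion or by noting that A is similar to its Jordan form J, which has the same characteristic polynomial as A) gives
  χ_A(x) = x^4 - 8*x^3 + 24*x^2 - 32*x + 16
which factors as (x - 2)^4. The eigenvalues (with algebraic multiplicities) are λ = 2 with multiplicity 4.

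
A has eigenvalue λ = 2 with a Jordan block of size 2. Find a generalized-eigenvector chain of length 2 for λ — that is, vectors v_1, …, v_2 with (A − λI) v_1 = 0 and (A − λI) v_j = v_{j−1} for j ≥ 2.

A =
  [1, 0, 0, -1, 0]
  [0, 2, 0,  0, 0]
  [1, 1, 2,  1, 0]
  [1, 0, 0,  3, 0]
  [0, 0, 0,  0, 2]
A Jordan chain for λ = 2 of length 2:
v_1 = (-1, 0, 1, 1, 0)ᵀ
v_2 = (1, 0, 0, 0, 0)ᵀ

Let N = A − (2)·I. We want v_2 with N^2 v_2 = 0 but N^1 v_2 ≠ 0; then v_{j-1} := N · v_j for j = 2, …, 2.

Pick v_2 = (1, 0, 0, 0, 0)ᵀ.
Then v_1 = N · v_2 = (-1, 0, 1, 1, 0)ᵀ.

Sanity check: (A − (2)·I) v_1 = (0, 0, 0, 0, 0)ᵀ = 0. ✓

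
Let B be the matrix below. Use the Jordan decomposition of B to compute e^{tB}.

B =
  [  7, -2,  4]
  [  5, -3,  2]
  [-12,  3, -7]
e^{tB} =
  [3*t^2*exp(-t) + 8*t*exp(-t) + exp(-t), -2*t*exp(-t), 2*t^2*exp(-t) + 4*t*exp(-t)]
  [3*t^2*exp(-t) + 5*t*exp(-t), -2*t*exp(-t) + exp(-t), 2*t^2*exp(-t) + 2*t*exp(-t)]
  [-9*t^2*exp(-t)/2 - 12*t*exp(-t), 3*t*exp(-t), -3*t^2*exp(-t) - 6*t*exp(-t) + exp(-t)]

Strategy: write B = P · J · P⁻¹ where J is a Jordan canonical form, so e^{tB} = P · e^{tJ} · P⁻¹, and e^{tJ} can be computed block-by-block.

B has Jordan form
J =
  [-1,  1,  0]
  [ 0, -1,  1]
  [ 0,  0, -1]
(up to reordering of blocks).

Per-block formulas:
  For a 3×3 Jordan block J_3(-1): exp(t · J_3(-1)) = e^(-1t)·(I + t·N + (t^2/2)·N^2), where N is the 3×3 nilpotent shift.

After assembling e^{tJ} and conjugating by P, we get:

e^{tB} =
  [3*t^2*exp(-t) + 8*t*exp(-t) + exp(-t), -2*t*exp(-t), 2*t^2*exp(-t) + 4*t*exp(-t)]
  [3*t^2*exp(-t) + 5*t*exp(-t), -2*t*exp(-t) + exp(-t), 2*t^2*exp(-t) + 2*t*exp(-t)]
  [-9*t^2*exp(-t)/2 - 12*t*exp(-t), 3*t*exp(-t), -3*t^2*exp(-t) - 6*t*exp(-t) + exp(-t)]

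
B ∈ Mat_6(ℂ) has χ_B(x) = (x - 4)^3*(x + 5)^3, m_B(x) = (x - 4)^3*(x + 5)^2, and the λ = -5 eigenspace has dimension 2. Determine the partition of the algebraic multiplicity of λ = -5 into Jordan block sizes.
Block sizes for λ = -5: [2, 1]

Step 1 — from the characteristic polynomial, algebraic multiplicity of λ = -5 is 3. From dim ker(B − (-5)·I) = 2, there are exactly 2 Jordan blocks for λ = -5.
Step 2 — from the minimal polynomial, the factor (x + 5)^2 tells us the largest block for λ = -5 has size 2.
Step 3 — with total size 3, 2 blocks, and largest block 2, the block sizes (in nonincreasing order) are [2, 1].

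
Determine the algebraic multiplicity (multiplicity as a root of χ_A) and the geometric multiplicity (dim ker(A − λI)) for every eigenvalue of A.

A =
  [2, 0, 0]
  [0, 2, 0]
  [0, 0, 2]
λ = 2: alg = 3, geom = 3

Step 1 — factor the characteristic polynomial to read off the algebraic multiplicities:
  χ_A(x) = (x - 2)^3

Step 2 — compute geometric multiplicities via the rank-nullity identity g(λ) = n − rank(A − λI):
  rank(A − (2)·I) = 0, so dim ker(A − (2)·I) = n − 0 = 3

Summary:
  λ = 2: algebraic multiplicity = 3, geometric multiplicity = 3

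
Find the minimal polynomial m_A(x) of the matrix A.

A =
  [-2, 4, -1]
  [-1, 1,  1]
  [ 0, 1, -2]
x^3 + 3*x^2 + 3*x + 1

The characteristic polynomial is χ_A(x) = (x + 1)^3, so the eigenvalues are known. The minimal polynomial is
  m_A(x) = Π_λ (x − λ)^{k_λ}
where k_λ is the size of the *largest* Jordan block for λ (equivalently, the smallest k with (A − λI)^k v = 0 for every generalised eigenvector v of λ).

  λ = -1: largest Jordan block has size 3, contributing (x + 1)^3

So m_A(x) = (x + 1)^3 = x^3 + 3*x^2 + 3*x + 1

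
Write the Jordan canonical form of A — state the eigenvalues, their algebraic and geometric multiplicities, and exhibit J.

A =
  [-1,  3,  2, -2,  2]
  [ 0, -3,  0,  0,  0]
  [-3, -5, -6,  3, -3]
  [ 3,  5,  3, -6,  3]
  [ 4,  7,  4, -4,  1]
J_2(-3) ⊕ J_2(-3) ⊕ J_1(-3)

The characteristic polynomial is
  det(x·I − A) = x^5 + 15*x^4 + 90*x^3 + 270*x^2 + 405*x + 243 = (x + 3)^5

Eigenvalues and multiplicities (the geometric multiplicity of λ is n − rank(A − λI), which equals the number of Jordan blocks for λ):
  λ = -3: algebraic multiplicity = 5, geometric multiplicity = 3

Determining the block sizes for each eigenvalue:
  λ = -3: with am = 5 and gm = 3, the partition is not yet determined (e.g. several partitions of 5 into 3 parts exist). Let N = A − (-3)·I. Computing rank(N^1) = 2, rank(N^2) = 0; the number of blocks of size ≥ j is rank(N^{j−1}) − rank(N^j), giving [3, 2]. So we have 2 block(s) of size 2, 1 block(s) of size 1 → block sizes [2, 2, 1]

Assembling the blocks gives a Jordan form
J =
  [-3,  1,  0,  0,  0]
  [ 0, -3,  0,  0,  0]
  [ 0,  0, -3,  1,  0]
  [ 0,  0,  0, -3,  0]
  [ 0,  0,  0,  0, -3]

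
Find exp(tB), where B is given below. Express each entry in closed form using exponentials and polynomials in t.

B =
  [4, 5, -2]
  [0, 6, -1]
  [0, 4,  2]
e^{tB} =
  [exp(4*t), t^2*exp(4*t) + 5*t*exp(4*t), -t^2*exp(4*t)/2 - 2*t*exp(4*t)]
  [0, 2*t*exp(4*t) + exp(4*t), -t*exp(4*t)]
  [0, 4*t*exp(4*t), -2*t*exp(4*t) + exp(4*t)]

Strategy: write B = P · J · P⁻¹ where J is a Jordan canonical form, so e^{tB} = P · e^{tJ} · P⁻¹, and e^{tJ} can be computed block-by-block.

B has Jordan form
J =
  [4, 1, 0]
  [0, 4, 1]
  [0, 0, 4]
(up to reordering of blocks).

Per-block formulas:
  For a 3×3 Jordan block J_3(4): exp(t · J_3(4)) = e^(4t)·(I + t·N + (t^2/2)·N^2), where N is the 3×3 nilpotent shift.

After assembling e^{tJ} and conjugating by P, we get:

e^{tB} =
  [exp(4*t), t^2*exp(4*t) + 5*t*exp(4*t), -t^2*exp(4*t)/2 - 2*t*exp(4*t)]
  [0, 2*t*exp(4*t) + exp(4*t), -t*exp(4*t)]
  [0, 4*t*exp(4*t), -2*t*exp(4*t) + exp(4*t)]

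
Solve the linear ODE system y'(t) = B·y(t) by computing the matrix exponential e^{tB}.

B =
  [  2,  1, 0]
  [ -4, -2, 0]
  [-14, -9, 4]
e^{tB} =
  [2*t + 1, t, 0]
  [-4*t, 1 - 2*t, 0]
  [-2*t - 3*exp(4*t) + 3, -t - 2*exp(4*t) + 2, exp(4*t)]

Strategy: write B = P · J · P⁻¹ where J is a Jordan canonical form, so e^{tB} = P · e^{tJ} · P⁻¹, and e^{tJ} can be computed block-by-block.

B has Jordan form
J =
  [0, 1, 0]
  [0, 0, 0]
  [0, 0, 4]
(up to reordering of blocks).

Per-block formulas:
  For a 1×1 block at λ = 4: exp(t · [4]) = [e^(4t)].
  For a 2×2 Jordan block J_2(0): exp(t · J_2(0)) = e^(0t)·(I + t·N), where N is the 2×2 nilpotent shift.

After assembling e^{tJ} and conjugating by P, we get:

e^{tB} =
  [2*t + 1, t, 0]
  [-4*t, 1 - 2*t, 0]
  [-2*t - 3*exp(4*t) + 3, -t - 2*exp(4*t) + 2, exp(4*t)]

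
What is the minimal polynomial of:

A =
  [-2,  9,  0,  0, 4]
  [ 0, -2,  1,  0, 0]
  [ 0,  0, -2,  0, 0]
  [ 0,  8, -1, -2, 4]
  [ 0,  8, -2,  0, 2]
x^4 + 4*x^3 - 16*x - 16

The characteristic polynomial is χ_A(x) = (x - 2)*(x + 2)^4, so the eigenvalues are known. The minimal polynomial is
  m_A(x) = Π_λ (x − λ)^{k_λ}
where k_λ is the size of the *largest* Jordan block for λ (equivalently, the smallest k with (A − λI)^k v = 0 for every generalised eigenvector v of λ).

  λ = -2: largest Jordan block has size 3, contributing (x + 2)^3
  λ = 2: largest Jordan block has size 1, contributing (x − 2)

So m_A(x) = (x - 2)*(x + 2)^3 = x^4 + 4*x^3 - 16*x - 16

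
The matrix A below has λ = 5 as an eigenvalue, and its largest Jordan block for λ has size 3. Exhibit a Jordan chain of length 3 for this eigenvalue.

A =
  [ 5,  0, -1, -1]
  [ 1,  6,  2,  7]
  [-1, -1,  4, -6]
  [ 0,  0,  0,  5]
A Jordan chain for λ = 5 of length 3:
v_1 = (1, -1, 0, 0)ᵀ
v_2 = (0, 1, -1, 0)ᵀ
v_3 = (1, 0, 0, 0)ᵀ

Let N = A − (5)·I. We want v_3 with N^3 v_3 = 0 but N^2 v_3 ≠ 0; then v_{j-1} := N · v_j for j = 3, …, 2.

Pick v_3 = (1, 0, 0, 0)ᵀ.
Then v_2 = N · v_3 = (0, 1, -1, 0)ᵀ.
Then v_1 = N · v_2 = (1, -1, 0, 0)ᵀ.

Sanity check: (A − (5)·I) v_1 = (0, 0, 0, 0)ᵀ = 0. ✓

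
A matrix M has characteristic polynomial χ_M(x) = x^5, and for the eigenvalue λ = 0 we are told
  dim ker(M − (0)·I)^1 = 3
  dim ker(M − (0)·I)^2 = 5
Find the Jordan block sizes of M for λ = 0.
Block sizes for λ = 0: [2, 2, 1]

From the dimensions of kernels of powers, the number of Jordan blocks of size at least j is d_j − d_{j−1} where d_j = dim ker(N^j) (with d_0 = 0). Computing the differences gives [3, 2].
The number of blocks of size exactly k is (#blocks of size ≥ k) − (#blocks of size ≥ k + 1), so the partition is: 1 block(s) of size 1, 2 block(s) of size 2.
In nonincreasing order the block sizes are [2, 2, 1].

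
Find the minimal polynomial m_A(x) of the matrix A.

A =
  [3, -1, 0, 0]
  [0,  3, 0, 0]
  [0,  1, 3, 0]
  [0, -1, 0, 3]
x^2 - 6*x + 9

The characteristic polynomial is χ_A(x) = (x - 3)^4, so the eigenvalues are known. The minimal polynomial is
  m_A(x) = Π_λ (x − λ)^{k_λ}
where k_λ is the size of the *largest* Jordan block for λ (equivalently, the smallest k with (A − λI)^k v = 0 for every generalised eigenvector v of λ).

  λ = 3: largest Jordan block has size 2, contributing (x − 3)^2

So m_A(x) = (x - 3)^2 = x^2 - 6*x + 9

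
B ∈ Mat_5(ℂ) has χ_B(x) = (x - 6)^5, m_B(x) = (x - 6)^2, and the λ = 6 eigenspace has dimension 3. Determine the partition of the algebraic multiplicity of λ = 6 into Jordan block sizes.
Block sizes for λ = 6: [2, 2, 1]

Step 1 — from the characteristic polynomial, algebraic multiplicity of λ = 6 is 5. From dim ker(B − (6)·I) = 3, there are exactly 3 Jordan blocks for λ = 6.
Step 2 — from the minimal polynomial, the factor (x − 6)^2 tells us the largest block for λ = 6 has size 2.
Step 3 — with total size 5, 3 blocks, and largest block 2, the block sizes (in nonincreasing order) are [2, 2, 1].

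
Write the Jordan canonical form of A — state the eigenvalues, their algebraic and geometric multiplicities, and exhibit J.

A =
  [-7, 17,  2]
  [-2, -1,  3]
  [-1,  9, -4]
J_3(-4)

The characteristic polynomial is
  det(x·I − A) = x^3 + 12*x^2 + 48*x + 64 = (x + 4)^3

Eigenvalues and multiplicities (the geometric multiplicity of λ is n − rank(A − λI), which equals the number of Jordan blocks for λ):
  λ = -4: algebraic multiplicity = 3, geometric multiplicity = 1

Determining the block sizes for each eigenvalue:
  λ = -4: one block (gm = 1), so the single block has size am = 3 → block sizes [3]

Assembling the blocks gives a Jordan form
J =
  [-4,  1,  0]
  [ 0, -4,  1]
  [ 0,  0, -4]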